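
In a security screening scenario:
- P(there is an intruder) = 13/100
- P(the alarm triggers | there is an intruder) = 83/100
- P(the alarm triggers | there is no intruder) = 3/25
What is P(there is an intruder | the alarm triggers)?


Using Bayes' theorem:
P(A|B) = P(B|A)·P(A) / P(B)

P(the alarm triggers) = 83/100 × 13/100 + 3/25 × 87/100
= 1079/10000 + 261/2500 = 2123/10000

P(there is an intruder|the alarm triggers) = (1079/10000) / (2123/10000) = 1079/2123

P(there is an intruder|the alarm triggers) = 1079/2123 ≈ 50.82%


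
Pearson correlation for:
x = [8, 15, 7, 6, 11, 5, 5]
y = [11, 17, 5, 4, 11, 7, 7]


n=7, Σx=57, Σy=62, Σxy=593, Σx²=545, Σy²=670
r = (7×593 - 57×62)/√((7×545 - 57²)(7×670 - 62²))
= 617/√(566×846) = 617/√478836 ≈ 617/691.9798 ≈ 0.8916

r ≈ 0.8916


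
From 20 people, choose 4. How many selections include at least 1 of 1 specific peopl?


Complement: C(20,4) - C(19,4) = 4845 - 3876 = 969

969


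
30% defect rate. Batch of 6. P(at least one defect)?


P(all good) = (7/10)^6 = 117649/1000000
P(≥1 defect) = 882351/1000000

P = 882351/1000000 ≈ 88.24%


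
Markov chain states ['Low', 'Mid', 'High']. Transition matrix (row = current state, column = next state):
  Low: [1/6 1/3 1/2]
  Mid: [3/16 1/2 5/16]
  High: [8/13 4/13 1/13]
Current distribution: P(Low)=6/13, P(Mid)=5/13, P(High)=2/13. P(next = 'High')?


P(next=High) = Σᵢ P(now=i)×P(i→High)
= 6/13×1/2 + 5/13×5/16 + 2/13×1/13
= 3/13 + 25/208 + 2/169 = 981/2704

P = 981/2704 ≈ 0.3628


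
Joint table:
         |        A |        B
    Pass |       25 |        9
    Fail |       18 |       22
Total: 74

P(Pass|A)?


P(Pass|A) = 25/(25+18) = 25/43

P = 25/43 ≈ 58.14%


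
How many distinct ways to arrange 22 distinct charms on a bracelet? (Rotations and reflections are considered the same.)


Free circular arrangements: rotations and reflections both identified.
(n-1)!/2 = 21!/2 = 51090942171709440000/2 = 25545471085854720000

25545471085854720000


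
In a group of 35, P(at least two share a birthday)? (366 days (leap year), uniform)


P(all different) = Π(366-i)/366 for i=0..34
= 0.186502
P(match) = 1 - 0.186502 = 0.813498

P ≈ 0.8135 ≈ 81.35%


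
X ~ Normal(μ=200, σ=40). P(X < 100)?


z = (100-200)/40 = -2.5
P(Z < -2.5) = 0.0062

P(X < 100) ≈ 0.0062


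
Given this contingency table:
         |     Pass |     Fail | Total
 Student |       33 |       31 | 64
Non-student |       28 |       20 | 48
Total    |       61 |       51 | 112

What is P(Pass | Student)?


P(Pass | Student) = 33/(33+31) = 33/64

P(Pass|Student) = 33/64 ≈ 51.56%


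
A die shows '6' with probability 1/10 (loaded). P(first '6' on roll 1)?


Geometric: P(X=1) = (1-p)^(k-1)×p = (9/10)^0×1/10 = 1/10

P(X=1) = 1/10 ≈ 10.00%


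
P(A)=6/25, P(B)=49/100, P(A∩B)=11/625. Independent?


P(A)×P(B) = 147/1250
P(A∩B) = 11/625
Not equal → NOT independent

No, not independent


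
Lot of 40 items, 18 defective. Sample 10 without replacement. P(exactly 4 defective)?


Hypergeometric: C(18,4)×C(22,6)/C(40,10)
= 3060×74613/847660528 = 16065/59644

P(X=4) = 16065/59644 ≈ 26.93%


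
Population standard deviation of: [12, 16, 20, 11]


Mean = 59/4
  (12-59/4)²=121/16
  (16-59/4)²=25/16
  (20-59/4)²=441/16
  (11-59/4)²=225/16
Σ(x-μ)² = 203/4
σ² = (203/4)/4 = 203/16

σ = √(203/16) ≈ 3.5620


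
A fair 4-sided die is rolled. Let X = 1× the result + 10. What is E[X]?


E[die] = (1+4)/2 = 5/2
E[X] = 1×5/2 + 10 = 25/2

E[X] = 25/2


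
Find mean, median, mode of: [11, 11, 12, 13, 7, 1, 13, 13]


Sorted: [1, 7, 11, 11, 12, 13, 13, 13]
Mean = 81/8
Median = 23/2
Freq: {11: 2, 12: 1, 13: 3, 7: 1, 1: 1}
Mode: [13]

Mean=81/8, Median=23/2, Mode=13


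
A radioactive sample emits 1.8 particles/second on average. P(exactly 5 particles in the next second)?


Poisson(λ=1.8): P(X=5) = e^(-λ)×λ^k/k!
= e^(-1.8) × 1.8^5 / 5!
≈ 0.1652988882 × 18.89568 / 120 ≈ 0.026029

P(X=5) ≈ 0.026029 ≈ 2.60%


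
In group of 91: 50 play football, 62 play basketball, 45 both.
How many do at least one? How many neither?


|A∪B| = 50+62-45 = 67
Neither = 91-67 = 24

At least one: 67; Neither: 24


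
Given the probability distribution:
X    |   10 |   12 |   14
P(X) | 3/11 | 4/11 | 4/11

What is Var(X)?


E[X] = 134/11
E[X²] = 1660/11
Var(X) = E[X²] - (E[X])² = 1660/11 - 17956/121 = 304/121

Var(X) = 304/121 ≈ 2.5124


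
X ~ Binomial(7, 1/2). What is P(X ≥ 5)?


P(X ≥ 5) = Σ P(X=i) for i=5..7
P(X=5) = 21/128
P(X=6) = 7/128
P(X=7) = 1/128
Sum = 29/128

P(X ≥ 5) = 29/128 ≈ 22.66%


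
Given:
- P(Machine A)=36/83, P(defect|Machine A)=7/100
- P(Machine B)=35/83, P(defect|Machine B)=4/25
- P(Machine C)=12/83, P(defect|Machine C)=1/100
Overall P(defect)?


P(B) = Σ P(B|Aᵢ)×P(Aᵢ)
  7/100×36/83 = 63/2075
  4/25×35/83 = 28/415
  1/100×12/83 = 3/2075
Sum = 206/2075

P(defect) = 206/2075 ≈ 9.93%


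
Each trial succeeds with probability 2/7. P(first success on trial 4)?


Geometric: P(X=4) = (1-p)^(k-1)×p = (5/7)^3×2/7 = 250/2401

P(X=4) = 250/2401 ≈ 10.41%


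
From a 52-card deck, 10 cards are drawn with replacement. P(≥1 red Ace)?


P(not a red Ace) = 50/52 = 25/26
P(none in 10 draws) = (25/26)^10 = 95367431640625/141167095653376
P(≥1 red Ace) = 1 - 95367431640625/141167095653376 = 45799664012751/141167095653376

P = 45799664012751/141167095653376 ≈ 32.44%


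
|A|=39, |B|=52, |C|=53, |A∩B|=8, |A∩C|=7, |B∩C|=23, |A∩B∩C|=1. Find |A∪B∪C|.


|A∪B∪C| = 39+52+53-8-7-23+1 = 107

|A∪B∪C| = 107


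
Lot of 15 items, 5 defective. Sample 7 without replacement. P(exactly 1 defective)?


Hypergeometric: C(5,1)×C(10,6)/C(15,7)
= 5×210/6435 = 70/429

P(X=1) = 70/429 ≈ 16.32%


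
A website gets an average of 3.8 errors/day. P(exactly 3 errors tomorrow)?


Poisson(λ=3.8): P(X=3) = e^(-λ)×λ^k/k!
= e^(-3.8) × 3.8^3 / 3!
≈ 0.02237077186 × 54.872 / 6 ≈ 0.204588

P(X=3) ≈ 0.204588 ≈ 20.46%


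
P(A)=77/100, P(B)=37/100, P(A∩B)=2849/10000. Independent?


P(A)×P(B) = 2849/10000
P(A∩B) = 2849/10000
Equal ✓ → Independent

Yes, independent


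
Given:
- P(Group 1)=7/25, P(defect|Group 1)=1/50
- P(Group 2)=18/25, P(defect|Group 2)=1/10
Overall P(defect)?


P(B) = Σ P(B|Aᵢ)×P(Aᵢ)
  1/50×7/25 = 7/1250
  1/10×18/25 = 9/125
Sum = 97/1250

P(defect) = 97/1250 ≈ 7.76%


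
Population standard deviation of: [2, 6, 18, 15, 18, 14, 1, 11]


Mean = 85/8
  (2-85/8)²=4761/64
  (6-85/8)²=1369/64
  (18-85/8)²=3481/64
  (15-85/8)²=1225/64
  (18-85/8)²=3481/64
  (14-85/8)²=729/64
  (1-85/8)²=5929/64
  (11-85/8)²=9/64
Σ(x-μ)² = 2623/8
σ² = (2623/8)/8 = 2623/64

σ = √(2623/64) ≈ 6.4019


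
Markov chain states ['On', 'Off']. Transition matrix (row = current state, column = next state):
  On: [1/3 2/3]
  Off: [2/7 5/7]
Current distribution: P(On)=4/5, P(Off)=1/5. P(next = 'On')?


P(next=On) = Σᵢ P(now=i)×P(i→On)
= 4/5×1/3 + 1/5×2/7
= 4/15 + 2/35 = 34/105

P = 34/105 ≈ 0.3238


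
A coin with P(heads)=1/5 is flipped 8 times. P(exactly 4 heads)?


Binomial: P(X=4) = C(8,4)×p^4×(1-p)^4
= 70 × 1/625 × 256/625 = 3584/78125

P(X=4) = 3584/78125 ≈ 4.59%


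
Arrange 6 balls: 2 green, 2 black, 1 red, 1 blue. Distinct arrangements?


6!/(2!×2!×1!×1!) = 180

180


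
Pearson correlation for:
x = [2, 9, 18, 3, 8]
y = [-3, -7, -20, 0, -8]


n=5, Σx=40, Σy=-38, Σxy=-493, Σx²=482, Σy²=522
r = (5×(-493) - 40×(-38))/√((5×482 - 40²)(5×522 - (-38)²))
= -945/√(810×1166) = -945/√944460 ≈ -945/971.8333 ≈ -0.9724

r ≈ -0.9724


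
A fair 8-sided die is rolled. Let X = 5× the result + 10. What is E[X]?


E[die] = (1+8)/2 = 9/2
E[X] = 5×9/2 + 10 = 65/2

E[X] = 65/2


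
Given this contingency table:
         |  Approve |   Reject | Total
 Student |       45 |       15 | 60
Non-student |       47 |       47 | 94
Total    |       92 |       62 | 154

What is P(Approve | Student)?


P(Approve | Student) = 45/(45+15) = 45/60 = 3/4

P(Approve|Student) = 3/4 ≈ 75.00%


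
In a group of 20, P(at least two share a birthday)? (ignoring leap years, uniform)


P(all different) = Π(365-i)/365 for i=0..19
= 0.588562
P(match) = 1 - 0.588562 = 0.411438

P ≈ 0.4114 ≈ 41.14%


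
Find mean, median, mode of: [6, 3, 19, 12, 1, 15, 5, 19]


Sorted: [1, 3, 5, 6, 12, 15, 19, 19]
Mean = 80/8 = 10
Median = 9
Freq: {6: 1, 3: 1, 19: 2, 12: 1, 1: 1, 15: 1, 5: 1}
Mode: [19]

Mean=10, Median=9, Mode=19


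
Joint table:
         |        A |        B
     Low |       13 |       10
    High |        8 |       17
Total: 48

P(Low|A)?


P(Low|A) = 13/(13+8) = 13/21

P = 13/21 ≈ 61.90%


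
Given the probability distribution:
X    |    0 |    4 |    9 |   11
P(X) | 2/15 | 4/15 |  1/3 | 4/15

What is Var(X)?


E[X] = 7
E[X²] = 953/15
Var(X) = E[X²] - (E[X])² = 953/15 - 49 = 218/15

Var(X) = 218/15 ≈ 14.5333


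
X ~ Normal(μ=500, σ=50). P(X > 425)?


z = (425-500)/50 = -1.5
P(X > 425) = 1 - P(Z ≤ -1.5) = 1 - 0.0668 = 0.9332

P(X > 425) ≈ 0.9332


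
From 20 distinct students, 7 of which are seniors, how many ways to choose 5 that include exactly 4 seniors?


Choose 4 of the 7 seniors and 1 of the other 13 students:
C(7,4)×C(13,1) = 35×13 = 455

455


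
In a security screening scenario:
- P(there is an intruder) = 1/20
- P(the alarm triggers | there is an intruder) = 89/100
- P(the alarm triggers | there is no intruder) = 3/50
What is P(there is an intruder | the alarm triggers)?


Using Bayes' theorem:
P(A|B) = P(B|A)·P(A) / P(B)

P(the alarm triggers) = 89/100 × 1/20 + 3/50 × 19/20
= 89/2000 + 57/1000 = 203/2000

P(there is an intruder|the alarm triggers) = (89/2000) / (203/2000) = 89/203

P(there is an intruder|the alarm triggers) = 89/203 ≈ 43.84%


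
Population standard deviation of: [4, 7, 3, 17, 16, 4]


Mean = 51/6 = 17/2
  (4-17/2)²=81/4
  (7-17/2)²=9/4
  (3-17/2)²=121/4
  (17-17/2)²=289/4
  (16-17/2)²=225/4
  (4-17/2)²=81/4
Σ(x-μ)² = 403/2
σ² = (403/2)/6 = 403/12

σ = √(403/12) ≈ 5.7951


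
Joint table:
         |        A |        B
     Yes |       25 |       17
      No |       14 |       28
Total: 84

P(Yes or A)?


P(Yes∨A) = P(Yes) + P(A) - P(Yes∧A)
= (42 + 39 - 25)/84 = 56/84 = 2/3

P = 2/3 ≈ 66.67%


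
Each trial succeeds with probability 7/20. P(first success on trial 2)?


Geometric: P(X=2) = (1-p)^(k-1)×p = (13/20)^1×7/20 = 91/400

P(X=2) = 91/400 ≈ 22.75%


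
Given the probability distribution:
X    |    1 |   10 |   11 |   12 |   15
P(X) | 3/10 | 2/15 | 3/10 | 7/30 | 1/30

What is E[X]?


E[X] = Σ x·P(X=x)
= (1)×(3/10) + (10)×(2/15) + (11)×(3/10) + (12)×(7/30) + (15)×(1/30)
= 247/30

E[X] = 247/30


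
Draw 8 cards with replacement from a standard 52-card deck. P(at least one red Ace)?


P(not a red Ace) = 50/52 = 25/26
P(none in 8 draws) = (25/26)^8 = 152587890625/208827064576
P(≥1 red Ace) = 1 - 152587890625/208827064576 = 56239173951/208827064576

P = 56239173951/208827064576 ≈ 26.93%


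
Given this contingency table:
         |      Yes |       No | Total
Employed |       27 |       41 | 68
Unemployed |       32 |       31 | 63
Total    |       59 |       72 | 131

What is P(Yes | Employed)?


P(Yes | Employed) = 27/(27+41) = 27/68

P(Yes|Employed) = 27/68 ≈ 39.71%


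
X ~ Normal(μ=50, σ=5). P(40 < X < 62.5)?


z₁=(40-50)/5=-2.0, z₂=(62.5-50)/5=2.5
P = Φ(2.5) - Φ(-2.0) = 0.993790 - 0.022750 = 0.971040 ≈ 0.9710

P(40 < X < 62.5) ≈ 0.9710


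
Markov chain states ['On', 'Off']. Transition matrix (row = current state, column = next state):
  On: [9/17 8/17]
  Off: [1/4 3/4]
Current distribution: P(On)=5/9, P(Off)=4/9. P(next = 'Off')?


P(next=Off) = Σᵢ P(now=i)×P(i→Off)
= 5/9×8/17 + 4/9×3/4
= 40/153 + 1/3 = 91/153

P = 91/153 ≈ 0.5948


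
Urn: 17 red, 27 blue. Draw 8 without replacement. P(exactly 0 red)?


Hypergeometric: C(17,0)×C(27,8)/C(44,8)
= 1×2220075/177232627 = 15525/1239389

P(X=0) = 15525/1239389 ≈ 1.25%


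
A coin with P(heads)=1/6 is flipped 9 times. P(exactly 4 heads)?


Binomial: P(X=4) = C(9,4)×p^4×(1-p)^5
= 126 × 1/1296 × 3125/7776 = 21875/559872

P(X=4) = 21875/559872 ≈ 3.91%


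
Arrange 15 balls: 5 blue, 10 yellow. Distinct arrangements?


15!/(5!×10!) = 3003

3003


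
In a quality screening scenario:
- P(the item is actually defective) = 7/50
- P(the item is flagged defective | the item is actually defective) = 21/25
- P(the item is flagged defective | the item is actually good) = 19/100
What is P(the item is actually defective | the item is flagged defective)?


Using Bayes' theorem:
P(A|B) = P(B|A)·P(A) / P(B)

P(the item is flagged defective) = 21/25 × 7/50 + 19/100 × 43/50
= 147/1250 + 817/5000 = 281/1000

P(the item is actually defective|the item is flagged defective) = (147/1250) / (281/1000) = 588/1405

P(the item is actually defective|the item is flagged defective) = 588/1405 ≈ 41.85%


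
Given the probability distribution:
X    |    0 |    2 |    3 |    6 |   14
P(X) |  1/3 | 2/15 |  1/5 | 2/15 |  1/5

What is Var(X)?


E[X] = 67/15
E[X²] = 139/3
Var(X) = E[X²] - (E[X])² = 139/3 - 4489/225 = 5936/225

Var(X) = 5936/225 ≈ 26.3822


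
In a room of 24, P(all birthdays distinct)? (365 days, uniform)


P(all different) = Π(365-i)/365 for i=0..23
= (365/365)×(364/365)×...×(342/365)
= 0.461656

P ≈ 0.4617 ≈ 46.17%


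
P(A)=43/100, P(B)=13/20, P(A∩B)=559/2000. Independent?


P(A)×P(B) = 559/2000
P(A∩B) = 559/2000
Equal ✓ → Independent

Yes, independent


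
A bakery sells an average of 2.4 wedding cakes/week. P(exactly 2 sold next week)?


Poisson(λ=2.4): P(X=2) = e^(-λ)×λ^k/k!
= e^(-2.4) × 2.4^2 / 2!
≈ 0.09071795329 × 5.76 / 2 ≈ 0.261268

P(X=2) ≈ 0.261268 ≈ 26.13%


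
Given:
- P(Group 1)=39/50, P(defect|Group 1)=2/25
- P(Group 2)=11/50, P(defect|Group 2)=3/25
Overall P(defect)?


P(B) = Σ P(B|Aᵢ)×P(Aᵢ)
  2/25×39/50 = 39/625
  3/25×11/50 = 33/1250
Sum = 111/1250

P(defect) = 111/1250 ≈ 8.88%


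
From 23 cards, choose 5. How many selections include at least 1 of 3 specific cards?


Complement: C(23,5) - C(20,5) = 33649 - 15504 = 18145

18145


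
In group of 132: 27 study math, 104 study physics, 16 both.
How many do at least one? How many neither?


|A∪B| = 27+104-16 = 115
Neither = 132-115 = 17

At least one: 115; Neither: 17


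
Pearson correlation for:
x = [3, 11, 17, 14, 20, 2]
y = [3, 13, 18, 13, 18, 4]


n=6, Σx=67, Σy=69, Σxy=1008, Σx²=1019, Σy²=1011
r = (6×1008 - 67×69)/√((6×1019 - 67²)(6×1011 - 69²))
= 1425/√(1625×1305) = 1425/√2120625 ≈ 1425/1456.2366 ≈ 0.9785

r ≈ 0.9785


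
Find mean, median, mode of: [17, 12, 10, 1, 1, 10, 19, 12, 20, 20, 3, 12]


Sorted: [1, 1, 3, 10, 10, 12, 12, 12, 17, 19, 20, 20]
Mean = 137/12
Median = 12
Freq: {17: 1, 12: 3, 10: 2, 1: 2, 19: 1, 20: 2, 3: 1}
Mode: [12]

Mean=137/12, Median=12, Mode=12


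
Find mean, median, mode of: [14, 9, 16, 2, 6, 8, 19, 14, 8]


Sorted: [2, 6, 8, 8, 9, 14, 14, 16, 19]
Mean = 96/9 = 32/3
Median = 9
Freq: {14: 2, 9: 1, 16: 1, 2: 1, 6: 1, 8: 2, 19: 1}
Mode: [8, 14]

Mean=32/3, Median=9, Mode=[8, 14]


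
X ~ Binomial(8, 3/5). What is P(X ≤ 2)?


P(X ≤ 2) = Σ P(X=i) for i=0..2
P(X=0) = 256/390625
P(X=1) = 3072/390625
P(X=2) = 16128/390625
Sum = 19456/390625

P(X ≤ 2) = 19456/390625 ≈ 4.98%


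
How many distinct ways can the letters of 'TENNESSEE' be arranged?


Letters: 9, freq: {'T': 1, 'E': 4, 'N': 2, 'S': 2}
9!/(1!×4!×2!×2!) = 362880/96 = 3780

3780


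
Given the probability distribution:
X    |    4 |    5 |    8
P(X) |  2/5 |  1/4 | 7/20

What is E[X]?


E[X] = Σ x·P(X=x)
= (4)×(2/5) + (5)×(1/4) + (8)×(7/20)
= 113/20

E[X] = 113/20


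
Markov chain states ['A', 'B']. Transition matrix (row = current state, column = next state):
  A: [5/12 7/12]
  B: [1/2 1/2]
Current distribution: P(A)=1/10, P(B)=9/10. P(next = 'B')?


P(next=B) = Σᵢ P(now=i)×P(i→B)
= 1/10×7/12 + 9/10×1/2
= 7/120 + 9/20 = 61/120

P = 61/120 ≈ 0.5083


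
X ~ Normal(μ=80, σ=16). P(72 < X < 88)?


z₁=(72-80)/16=-0.5, z₂=(88-80)/16=0.5
P = Φ(0.5) - Φ(-0.5) = 0.691462 - 0.308538 = 0.382924 ≈ 0.3829

P(72 < X < 88) ≈ 0.3829


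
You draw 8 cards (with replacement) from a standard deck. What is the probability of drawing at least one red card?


P(not a red card) = 26/52 = 1/2
P(none in 8 draws) = (1/2)^8 = 1/256
P(≥1 red card) = 1 - 1/256 = 255/256

P = 255/256 ≈ 99.61%


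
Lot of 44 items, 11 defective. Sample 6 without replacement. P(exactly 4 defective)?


Hypergeometric: C(11,4)×C(33,2)/C(44,6)
= 330×528/7059052 = 3960/160433

P(X=4) = 3960/160433 ≈ 2.47%


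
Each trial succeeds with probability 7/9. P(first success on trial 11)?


Geometric: P(X=11) = (1-p)^(k-1)×p = (2/9)^10×7/9 = 7168/31381059609

P(X=11) = 7168/31381059609 ≈ 0.00%


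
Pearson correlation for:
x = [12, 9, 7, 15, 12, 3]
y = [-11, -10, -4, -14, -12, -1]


n=6, Σx=58, Σy=-52, Σxy=-607, Σx²=652, Σy²=578
r = (6×(-607) - 58×(-52))/√((6×652 - 58²)(6×578 - (-52)²))
= -626/√(548×764) = -626/√418672 ≈ -626/647.0487 ≈ -0.9675

r ≈ -0.9675


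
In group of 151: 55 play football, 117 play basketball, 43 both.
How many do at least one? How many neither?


|A∪B| = 55+117-43 = 129
Neither = 151-129 = 22

At least one: 129; Neither: 22


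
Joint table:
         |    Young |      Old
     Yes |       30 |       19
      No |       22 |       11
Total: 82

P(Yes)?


P(Yes) = (30+19)/82 = 49/82

P(Yes) = 49/82 ≈ 59.76%


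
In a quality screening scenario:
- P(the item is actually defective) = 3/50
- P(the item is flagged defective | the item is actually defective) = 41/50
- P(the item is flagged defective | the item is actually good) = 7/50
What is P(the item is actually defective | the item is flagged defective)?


Using Bayes' theorem:
P(A|B) = P(B|A)·P(A) / P(B)

P(the item is flagged defective) = 41/50 × 3/50 + 7/50 × 47/50
= 123/2500 + 329/2500 = 113/625

P(the item is actually defective|the item is flagged defective) = (123/2500) / (113/625) = 123/452

P(the item is actually defective|the item is flagged defective) = 123/452 ≈ 27.21%


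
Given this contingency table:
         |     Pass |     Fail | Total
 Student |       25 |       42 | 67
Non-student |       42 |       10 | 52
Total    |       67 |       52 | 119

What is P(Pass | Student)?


P(Pass | Student) = 25/(25+42) = 25/67

P(Pass|Student) = 25/67 ≈ 37.31%


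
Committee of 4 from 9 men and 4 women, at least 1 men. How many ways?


Count by #men:
  1M,3W: C(9,1)×C(4,3)=36
  2M,2W: C(9,2)×C(4,2)=216
  3M,1W: C(9,3)×C(4,1)=336
  4M,0W: C(9,4)×C(4,0)=126
Total = 714

714


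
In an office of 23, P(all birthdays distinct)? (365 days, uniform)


P(all different) = Π(365-i)/365 for i=0..22
= (365/365)×(364/365)×...×(343/365)
= 0.492703

P ≈ 0.4927 ≈ 49.27%


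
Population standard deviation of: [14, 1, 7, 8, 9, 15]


Mean = 54/6 = 9
  (14-9)²=25
  (1-9)²=64
  (7-9)²=4
  (8-9)²=1
  (9-9)²=0
  (15-9)²=36
Σ(x-μ)² = 130
σ² = 130/6 = 65/3

σ = √(65/3) ≈ 4.6547


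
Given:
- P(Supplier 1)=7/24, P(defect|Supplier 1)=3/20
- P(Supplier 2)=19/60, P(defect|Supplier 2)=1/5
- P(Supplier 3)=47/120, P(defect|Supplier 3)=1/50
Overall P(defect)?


P(B) = Σ P(B|Aᵢ)×P(Aᵢ)
  3/20×7/24 = 7/160
  1/5×19/60 = 19/300
  1/50×47/120 = 47/6000
Sum = 1379/12000

P(defect) = 1379/12000 ≈ 11.49%


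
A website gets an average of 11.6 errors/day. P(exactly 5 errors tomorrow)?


Poisson(λ=11.6): P(X=5) = e^(-λ)×λ^k/k!
= e^(-11.6) × 11.6^5 / 5!
≈ 9.166087736e-06 × 210034.16576 / 120 ≈ 0.016043

P(X=5) ≈ 0.016043 ≈ 1.60%


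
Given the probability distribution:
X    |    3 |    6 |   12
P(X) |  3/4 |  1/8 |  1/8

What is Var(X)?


E[X] = 9/2
E[X²] = 117/4
Var(X) = E[X²] - (E[X])² = 117/4 - 81/4 = 9

Var(X) = 9 ≈ 9.0000


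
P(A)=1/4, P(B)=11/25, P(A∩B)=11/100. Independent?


P(A)×P(B) = 11/100
P(A∩B) = 11/100
Equal ✓ → Independent

Yes, independent


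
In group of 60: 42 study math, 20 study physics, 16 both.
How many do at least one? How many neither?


|A∪B| = 42+20-16 = 46
Neither = 60-46 = 14

At least one: 46; Neither: 14


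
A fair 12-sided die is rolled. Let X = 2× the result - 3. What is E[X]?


E[die] = (1+12)/2 = 13/2
E[X] = 2×13/2 - 3 = 10

E[X] = 10


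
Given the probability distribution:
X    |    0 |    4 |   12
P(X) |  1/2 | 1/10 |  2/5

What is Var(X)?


E[X] = 26/5
E[X²] = 296/5
Var(X) = E[X²] - (E[X])² = 296/5 - 676/25 = 804/25

Var(X) = 804/25 ≈ 32.1600


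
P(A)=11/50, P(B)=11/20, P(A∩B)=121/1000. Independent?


P(A)×P(B) = 121/1000
P(A∩B) = 121/1000
Equal ✓ → Independent

Yes, independent


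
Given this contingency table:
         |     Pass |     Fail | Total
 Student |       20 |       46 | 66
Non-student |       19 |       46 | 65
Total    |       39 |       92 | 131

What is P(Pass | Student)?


P(Pass | Student) = 20/(20+46) = 20/66 = 10/33

P(Pass|Student) = 10/33 ≈ 30.30%


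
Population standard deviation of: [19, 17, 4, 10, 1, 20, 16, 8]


Mean = 95/8
  (19-95/8)²=3249/64
  (17-95/8)²=1681/64
  (4-95/8)²=3969/64
  (10-95/8)²=225/64
  (1-95/8)²=7569/64
  (20-95/8)²=4225/64
  (16-95/8)²=1089/64
  (8-95/8)²=961/64
Σ(x-μ)² = 2871/8
σ² = (2871/8)/8 = 2871/64

σ = √(2871/64) ≈ 6.6977


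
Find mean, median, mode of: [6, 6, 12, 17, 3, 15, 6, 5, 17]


Sorted: [3, 5, 6, 6, 6, 12, 15, 17, 17]
Mean = 87/9 = 29/3
Median = 6
Freq: {6: 3, 12: 1, 17: 2, 3: 1, 15: 1, 5: 1}
Mode: [6]

Mean=29/3, Median=6, Mode=6


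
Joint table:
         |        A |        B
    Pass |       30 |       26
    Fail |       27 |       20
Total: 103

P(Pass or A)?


P(Pass∨A) = P(Pass) + P(A) - P(Pass∧A)
= (56 + 57 - 30)/103 = 83/103

P = 83/103 ≈ 80.58%


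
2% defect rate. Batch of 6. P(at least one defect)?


P(all good) = (49/50)^6 = 13841287201/15625000000
P(≥1 defect) = 1783712799/15625000000

P = 1783712799/15625000000 ≈ 11.42%


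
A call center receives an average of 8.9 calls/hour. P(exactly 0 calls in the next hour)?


Poisson(λ=8.9): P(X=0) = e^(-λ)×λ^k/k!
= e^(-8.9) × 8.9^0 / 0!
≈ 0.0001363889265 × 1 / 1 ≈ 0.000136

P(X=0) ≈ 0.000136 ≈ 0.01%


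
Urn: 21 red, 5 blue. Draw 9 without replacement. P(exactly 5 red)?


Hypergeometric: C(21,5)×C(5,4)/C(26,9)
= 20349×5/3124550 = 1071/32890

P(X=5) = 1071/32890 ≈ 3.26%


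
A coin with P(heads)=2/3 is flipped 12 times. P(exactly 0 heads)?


Binomial: P(X=0) = C(12,0)×p^0×(1-p)^12
= 1 × 1 × 1/531441 = 1/531441

P(X=0) = 1/531441 ≈ 0.00%


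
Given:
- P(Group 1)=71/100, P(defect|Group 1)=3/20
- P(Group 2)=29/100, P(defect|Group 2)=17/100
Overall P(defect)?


P(B) = Σ P(B|Aᵢ)×P(Aᵢ)
  3/20×71/100 = 213/2000
  17/100×29/100 = 493/10000
Sum = 779/5000

P(defect) = 779/5000 ≈ 15.58%


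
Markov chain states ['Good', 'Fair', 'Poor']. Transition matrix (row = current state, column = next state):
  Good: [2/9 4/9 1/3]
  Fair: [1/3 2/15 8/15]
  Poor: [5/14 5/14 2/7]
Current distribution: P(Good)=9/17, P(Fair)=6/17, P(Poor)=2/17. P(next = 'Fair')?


P(next=Fair) = Σᵢ P(now=i)×P(i→Fair)
= 9/17×4/9 + 6/17×2/15 + 2/17×5/14
= 4/17 + 4/85 + 5/119 = 193/595

P = 193/595 ≈ 0.3244


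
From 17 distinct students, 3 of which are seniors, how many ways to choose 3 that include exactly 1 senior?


Choose 1 of the 3 seniors and 2 of the other 14 students:
C(3,1)×C(14,2) = 3×91 = 273

273


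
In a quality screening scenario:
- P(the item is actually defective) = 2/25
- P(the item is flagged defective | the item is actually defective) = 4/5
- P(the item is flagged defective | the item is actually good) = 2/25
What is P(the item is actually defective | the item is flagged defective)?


Using Bayes' theorem:
P(A|B) = P(B|A)·P(A) / P(B)

P(the item is flagged defective) = 4/5 × 2/25 + 2/25 × 23/25
= 8/125 + 46/625 = 86/625

P(the item is actually defective|the item is flagged defective) = (8/125) / (86/625) = 20/43

P(the item is actually defective|the item is flagged defective) = 20/43 ≈ 46.51%


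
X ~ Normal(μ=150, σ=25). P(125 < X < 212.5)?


z₁=(125-150)/25=-1.0, z₂=(212.5-150)/25=2.5
P = Φ(2.5) - Φ(-1.0) = 0.993790 - 0.158655 = 0.835135 ≈ 0.8351

P(125 < X < 212.5) ≈ 0.8351


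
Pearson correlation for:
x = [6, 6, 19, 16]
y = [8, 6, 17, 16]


n=4, Σx=47, Σy=47, Σxy=663, Σx²=689, Σy²=645
r = (4×663 - 47×47)/√((4×689 - 47²)(4×645 - 47²))
= 443/√(547×371) = 443/√202937 ≈ 443/450.4853 ≈ 0.9834

r ≈ 0.9834


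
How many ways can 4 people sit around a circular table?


Circular arrangements of 4 distinct objects: fix one position to break rotational symmetry.
(n-1)! = 3! = 6

6


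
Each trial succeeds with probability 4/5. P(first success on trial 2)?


Geometric: P(X=2) = (1-p)^(k-1)×p = (1/5)^1×4/5 = 4/25

P(X=2) = 4/25 ≈ 16.00%


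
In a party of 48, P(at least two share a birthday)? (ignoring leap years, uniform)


P(all different) = Π(365-i)/365 for i=0..47
= 0.039402
P(match) = 1 - 0.039402 = 0.960598

P ≈ 0.9606 ≈ 96.06%


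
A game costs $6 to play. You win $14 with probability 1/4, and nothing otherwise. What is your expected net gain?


E[gain] = (14-6)×1/4 + (-6)×3/4
= 2 - 9/2 = -5/2

Expected net gain = $-5/2 ≈ $-2.50


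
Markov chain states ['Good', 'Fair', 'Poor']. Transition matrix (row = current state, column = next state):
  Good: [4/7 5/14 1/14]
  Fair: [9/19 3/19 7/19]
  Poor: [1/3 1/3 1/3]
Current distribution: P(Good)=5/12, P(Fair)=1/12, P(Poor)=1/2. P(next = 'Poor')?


P(next=Poor) = Σᵢ P(now=i)×P(i→Poor)
= 5/12×1/14 + 1/12×7/19 + 1/2×1/3
= 5/168 + 7/228 + 1/6 = 725/3192

P = 725/3192 ≈ 0.2271


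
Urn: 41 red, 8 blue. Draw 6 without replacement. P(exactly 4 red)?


Hypergeometric: C(41,4)×C(8,2)/C(49,6)
= 101270×28/13983816 = 50635/249711

P(X=4) = 50635/249711 ≈ 20.28%


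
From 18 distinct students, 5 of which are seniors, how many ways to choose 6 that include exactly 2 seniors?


Choose 2 of the 5 seniors and 4 of the other 13 students:
C(5,2)×C(13,4) = 10×715 = 7150

7150


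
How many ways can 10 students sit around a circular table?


Circular arrangements of 10 distinct objects: fix one position to break rotational symmetry.
(n-1)! = 9! = 362880

362880


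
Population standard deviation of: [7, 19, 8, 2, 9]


Mean = 45/5 = 9
  (7-9)²=4
  (19-9)²=100
  (8-9)²=1
  (2-9)²=49
  (9-9)²=0
Σ(x-μ)² = 154
σ² = 154/5

σ = √(154/5) ≈ 5.5498


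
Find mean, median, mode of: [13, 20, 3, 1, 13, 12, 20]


Sorted: [1, 3, 12, 13, 13, 20, 20]
Mean = 82/7
Median = 13
Freq: {13: 2, 20: 2, 3: 1, 1: 1, 12: 1}
Mode: [13, 20]

Mean=82/7, Median=13, Mode=[13, 20]


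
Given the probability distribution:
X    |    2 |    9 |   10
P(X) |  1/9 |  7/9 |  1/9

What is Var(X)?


E[X] = 25/3
E[X²] = 671/9
Var(X) = E[X²] - (E[X])² = 671/9 - 625/9 = 46/9

Var(X) = 46/9 ≈ 5.1111


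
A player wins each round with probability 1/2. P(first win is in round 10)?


Geometric: P(X=10) = (1-p)^(k-1)×p = (1/2)^9×1/2 = 1/1024

P(X=10) = 1/1024 ≈ 0.10%


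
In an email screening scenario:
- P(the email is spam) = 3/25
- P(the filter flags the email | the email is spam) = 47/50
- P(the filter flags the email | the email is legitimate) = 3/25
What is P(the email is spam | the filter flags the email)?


Using Bayes' theorem:
P(A|B) = P(B|A)·P(A) / P(B)

P(the filter flags the email) = 47/50 × 3/25 + 3/25 × 22/25
= 141/1250 + 66/625 = 273/1250

P(the email is spam|the filter flags the email) = (141/1250) / (273/1250) = 47/91

P(the email is spam|the filter flags the email) = 47/91 ≈ 51.65%


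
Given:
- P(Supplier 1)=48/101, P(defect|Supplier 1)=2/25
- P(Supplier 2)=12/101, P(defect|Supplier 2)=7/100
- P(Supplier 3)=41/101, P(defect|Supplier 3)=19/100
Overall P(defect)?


P(B) = Σ P(B|Aᵢ)×P(Aᵢ)
  2/25×48/101 = 96/2525
  7/100×12/101 = 21/2525
  19/100×41/101 = 779/10100
Sum = 1247/10100

P(defect) = 1247/10100 ≈ 12.35%


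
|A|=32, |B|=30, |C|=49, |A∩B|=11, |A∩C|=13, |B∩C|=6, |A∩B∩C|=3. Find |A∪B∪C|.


|A∪B∪C| = 32+30+49-11-13-6+3 = 84

|A∪B∪C| = 84


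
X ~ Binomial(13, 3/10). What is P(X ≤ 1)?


P(X ≤ 1) = Σ P(X=i) for i=0..1
P(X=0) = 96889010407/10000000000000
P(X=1) = 539810200839/10000000000000
Sum = 318349605623/5000000000000

P(X ≤ 1) = 318349605623/5000000000000 ≈ 6.37%


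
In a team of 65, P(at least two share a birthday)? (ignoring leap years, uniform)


P(all different) = Π(365-i)/365 for i=0..64
= 0.002317
P(match) = 1 - 0.002317 = 0.997683

P ≈ 0.9977 ≈ 99.77%


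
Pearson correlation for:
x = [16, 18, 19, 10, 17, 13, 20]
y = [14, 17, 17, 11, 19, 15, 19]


n=7, Σx=113, Σy=112, Σxy=1861, Σx²=1899, Σy²=1842
r = (7×1861 - 113×112)/√((7×1899 - 113²)(7×1842 - 112²))
= 371/√(524×350) = 371/√183400 ≈ 371/428.2523 ≈ 0.8663

r ≈ 0.8663


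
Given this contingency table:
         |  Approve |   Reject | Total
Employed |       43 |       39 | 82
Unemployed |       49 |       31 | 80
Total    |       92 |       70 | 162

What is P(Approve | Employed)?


P(Approve | Employed) = 43/(43+39) = 43/82

P(Approve|Employed) = 43/82 ≈ 52.44%


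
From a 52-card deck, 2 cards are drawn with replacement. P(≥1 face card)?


P(not a face card) = 40/52 = 10/13
P(none in 2 draws) = (10/13)^2 = 100/169
P(≥1 face card) = 1 - 100/169 = 69/169

P = 69/169 ≈ 40.83%


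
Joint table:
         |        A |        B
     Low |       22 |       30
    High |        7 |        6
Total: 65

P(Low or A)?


P(Low∨A) = P(Low) + P(A) - P(Low∧A)
= (52 + 29 - 22)/65 = 59/65

P = 59/65 ≈ 90.77%


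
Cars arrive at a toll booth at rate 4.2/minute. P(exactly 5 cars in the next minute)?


Poisson(λ=4.2): P(X=5) = e^(-λ)×λ^k/k!
= e^(-4.2) × 4.2^5 / 5!
≈ 0.01499557682 × 1306.91232 / 120 ≈ 0.163316

P(X=5) ≈ 0.163316 ≈ 16.33%


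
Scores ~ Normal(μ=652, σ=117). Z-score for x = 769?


z = (x - μ)/σ = (769 - 652)/117 = 1.0

z = 1.0


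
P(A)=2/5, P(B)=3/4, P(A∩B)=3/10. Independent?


P(A)×P(B) = 3/10
P(A∩B) = 3/10
Equal ✓ → Independent

Yes, independent


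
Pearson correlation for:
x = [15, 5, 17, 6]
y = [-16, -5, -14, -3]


n=4, Σx=43, Σy=-38, Σxy=-521, Σx²=575, Σy²=486
r = (4×(-521) - 43×(-38))/√((4×575 - 43²)(4×486 - (-38)²))
= -450/√(451×500) = -450/√225500 ≈ -450/474.8684 ≈ -0.9476

r ≈ -0.9476


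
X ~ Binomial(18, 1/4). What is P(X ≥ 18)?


P(X ≥ 18) = Σ P(X=i) for i=18..18
P(X=18) = 1/68719476736
Sum = 1/68719476736

P(X ≥ 18) = 1/68719476736 ≈ 0.00%


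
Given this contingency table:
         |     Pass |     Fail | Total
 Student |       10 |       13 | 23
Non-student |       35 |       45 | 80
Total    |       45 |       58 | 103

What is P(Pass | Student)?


P(Pass | Student) = 10/(10+13) = 10/23

P(Pass|Student) = 10/23 ≈ 43.48%


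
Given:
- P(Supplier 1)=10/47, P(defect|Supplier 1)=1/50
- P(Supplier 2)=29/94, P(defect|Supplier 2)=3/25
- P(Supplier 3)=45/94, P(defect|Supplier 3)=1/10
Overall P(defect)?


P(B) = Σ P(B|Aᵢ)×P(Aᵢ)
  1/50×10/47 = 1/235
  3/25×29/94 = 87/2350
  1/10×45/94 = 9/188
Sum = 419/4700

P(defect) = 419/4700 ≈ 8.91%


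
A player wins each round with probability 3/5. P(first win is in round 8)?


Geometric: P(X=8) = (1-p)^(k-1)×p = (2/5)^7×3/5 = 384/390625

P(X=8) = 384/390625 ≈ 0.10%


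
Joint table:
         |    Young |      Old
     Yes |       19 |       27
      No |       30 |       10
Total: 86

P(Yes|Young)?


P(Yes|Young) = 19/(19+30) = 19/49

P = 19/49 ≈ 38.78%


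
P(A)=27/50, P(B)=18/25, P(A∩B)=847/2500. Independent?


P(A)×P(B) = 243/625
P(A∩B) = 847/2500
Not equal → NOT independent

No, not independent


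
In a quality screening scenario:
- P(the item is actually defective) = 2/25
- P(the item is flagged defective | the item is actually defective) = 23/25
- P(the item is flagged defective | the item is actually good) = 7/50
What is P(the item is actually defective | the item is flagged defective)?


Using Bayes' theorem:
P(A|B) = P(B|A)·P(A) / P(B)

P(the item is flagged defective) = 23/25 × 2/25 + 7/50 × 23/25
= 46/625 + 161/1250 = 253/1250

P(the item is actually defective|the item is flagged defective) = (46/625) / (253/1250) = 4/11

P(the item is actually defective|the item is flagged defective) = 4/11 ≈ 36.36%


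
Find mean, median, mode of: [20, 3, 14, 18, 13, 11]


Sorted: [3, 11, 13, 14, 18, 20]
Mean = 79/6
Median = 27/2
Freq: {20: 1, 3: 1, 14: 1, 18: 1, 13: 1, 11: 1}
Mode: No mode

Mean=79/6, Median=27/2, Mode=No mode


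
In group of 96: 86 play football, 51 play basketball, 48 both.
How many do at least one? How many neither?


|A∪B| = 86+51-48 = 89
Neither = 96-89 = 7

At least one: 89; Neither: 7


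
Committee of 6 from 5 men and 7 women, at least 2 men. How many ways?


Count by #men:
  2M,4W: C(5,2)×C(7,4)=350
  3M,3W: C(5,3)×C(7,3)=350
  4M,2W: C(5,4)×C(7,2)=105
  5M,1W: C(5,5)×C(7,1)=7
Total = 812

812


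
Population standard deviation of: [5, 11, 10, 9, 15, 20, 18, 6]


Mean = 94/8 = 47/4
  (5-47/4)²=729/16
  (11-47/4)²=9/16
  (10-47/4)²=49/16
  (9-47/4)²=121/16
  (15-47/4)²=169/16
  (20-47/4)²=1089/16
  (18-47/4)²=625/16
  (6-47/4)²=529/16
Σ(x-μ)² = 415/2
σ² = (415/2)/8 = 415/16

σ = √(415/16) ≈ 5.0929


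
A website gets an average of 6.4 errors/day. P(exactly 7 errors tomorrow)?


Poisson(λ=6.4): P(X=7) = e^(-λ)×λ^k/k!
= e^(-6.4) × 6.4^7 / 7!
≈ 0.001661557273 × 439804.65111 / 5040 ≈ 0.144992

P(X=7) ≈ 0.144992 ≈ 14.50%


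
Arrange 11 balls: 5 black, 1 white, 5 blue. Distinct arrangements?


11!/(5!×1!×5!) = 2772

2772


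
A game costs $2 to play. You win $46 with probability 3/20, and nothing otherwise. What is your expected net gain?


E[gain] = (46-2)×3/20 + (-2)×17/20
= 33/5 - 17/10 = 49/10

Expected net gain = $49/10 ≈ $4.90


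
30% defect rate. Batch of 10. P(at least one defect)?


P(all good) = (7/10)^10 = 282475249/10000000000
P(≥1 defect) = 9717524751/10000000000

P = 9717524751/10000000000 ≈ 97.18%


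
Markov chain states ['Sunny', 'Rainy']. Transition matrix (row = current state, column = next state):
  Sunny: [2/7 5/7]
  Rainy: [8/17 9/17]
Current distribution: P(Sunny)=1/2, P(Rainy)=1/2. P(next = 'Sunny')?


P(next=Sunny) = Σᵢ P(now=i)×P(i→Sunny)
= 1/2×2/7 + 1/2×8/17
= 1/7 + 4/17 = 45/119

P = 45/119 ≈ 0.3782


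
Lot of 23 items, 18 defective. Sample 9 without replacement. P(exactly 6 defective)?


Hypergeometric: C(18,6)×C(5,3)/C(23,9)
= 18564×10/817190 = 1092/4807

P(X=6) = 1092/4807 ≈ 22.72%


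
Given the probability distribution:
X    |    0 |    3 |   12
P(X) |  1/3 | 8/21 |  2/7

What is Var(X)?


E[X] = 32/7
E[X²] = 312/7
Var(X) = E[X²] - (E[X])² = 312/7 - 1024/49 = 1160/49

Var(X) = 1160/49 ≈ 23.6735


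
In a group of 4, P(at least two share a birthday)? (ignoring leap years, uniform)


P(all different) = Π(365-i)/365 for i=0..3
= 0.983644
P(match) = 1 - 0.983644 = 0.016356

P ≈ 0.0164 ≈ 1.64%


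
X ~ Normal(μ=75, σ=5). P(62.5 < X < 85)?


z₁=(62.5-75)/5=-2.5, z₂=(85-75)/5=2.0
P = Φ(2.0) - Φ(-2.5) = 0.977250 - 0.006210 = 0.971040 ≈ 0.9710

P(62.5 < X < 85) ≈ 0.9710


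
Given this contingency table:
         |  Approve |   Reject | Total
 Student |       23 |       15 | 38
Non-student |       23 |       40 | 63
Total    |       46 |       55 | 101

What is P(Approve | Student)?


P(Approve | Student) = 23/(23+15) = 23/38

P(Approve|Student) = 23/38 ≈ 60.53%


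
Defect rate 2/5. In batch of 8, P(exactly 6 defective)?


Binomial: P(X=6) = C(8,6)×p^6×(1-p)^2
= 28 × 64/15625 × 9/25 = 16128/390625

P(X=6) = 16128/390625 ≈ 4.13%


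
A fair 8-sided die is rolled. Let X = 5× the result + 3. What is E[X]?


E[die] = (1+8)/2 = 9/2
E[X] = 5×9/2 + 3 = 51/2

E[X] = 51/2


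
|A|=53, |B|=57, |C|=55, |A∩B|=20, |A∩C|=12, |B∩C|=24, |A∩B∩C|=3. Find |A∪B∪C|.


|A∪B∪C| = 53+57+55-20-12-24+3 = 112

|A∪B∪C| = 112


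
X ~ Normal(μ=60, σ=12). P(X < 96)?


z = (96-60)/12 = 3.0
P(Z < 3.0) = 0.9987

P(X < 96) ≈ 0.9987


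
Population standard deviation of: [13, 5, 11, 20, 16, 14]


Mean = 79/6
  (13-79/6)²=1/36
  (5-79/6)²=2401/36
  (11-79/6)²=169/36
  (20-79/6)²=1681/36
  (16-79/6)²=289/36
  (14-79/6)²=25/36
Σ(x-μ)² = 761/6
σ² = (761/6)/6 = 761/36

σ = √(761/36) ≈ 4.5977


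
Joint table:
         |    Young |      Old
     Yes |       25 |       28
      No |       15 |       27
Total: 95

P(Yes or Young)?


P(Yes∨Young) = P(Yes) + P(Young) - P(Yes∧Young)
= (53 + 40 - 25)/95 = 68/95

P = 68/95 ≈ 71.58%


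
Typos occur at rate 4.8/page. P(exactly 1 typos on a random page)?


Poisson(λ=4.8): P(X=1) = e^(-λ)×λ^k/k!
= e^(-4.8) × 4.8^1 / 1!
≈ 0.008229747049 × 4.8 / 1 ≈ 0.039503

P(X=1) ≈ 0.039503 ≈ 3.95%


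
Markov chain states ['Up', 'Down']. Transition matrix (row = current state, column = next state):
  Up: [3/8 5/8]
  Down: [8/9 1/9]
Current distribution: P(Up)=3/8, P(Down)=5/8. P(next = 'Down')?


P(next=Down) = Σᵢ P(now=i)×P(i→Down)
= 3/8×5/8 + 5/8×1/9
= 15/64 + 5/72 = 175/576

P = 175/576 ≈ 0.3038


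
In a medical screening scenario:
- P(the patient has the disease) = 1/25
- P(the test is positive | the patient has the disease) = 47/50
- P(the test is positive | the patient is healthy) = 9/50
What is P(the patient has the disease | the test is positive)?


Using Bayes' theorem:
P(A|B) = P(B|A)·P(A) / P(B)

P(the test is positive) = 47/50 × 1/25 + 9/50 × 24/25
= 47/1250 + 108/625 = 263/1250

P(the patient has the disease|the test is positive) = (47/1250) / (263/1250) = 47/263

P(the patient has the disease|the test is positive) = 47/263 ≈ 17.87%


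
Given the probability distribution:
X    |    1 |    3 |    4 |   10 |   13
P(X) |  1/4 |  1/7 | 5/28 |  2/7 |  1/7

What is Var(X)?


E[X] = 171/28
E[X²] = 1599/28
Var(X) = E[X²] - (E[X])² = 1599/28 - 29241/784 = 15531/784

Var(X) = 15531/784 ≈ 19.8099


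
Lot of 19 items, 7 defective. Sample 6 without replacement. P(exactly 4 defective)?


Hypergeometric: C(7,4)×C(12,2)/C(19,6)
= 35×66/27132 = 55/646

P(X=4) = 55/646 ≈ 8.51%


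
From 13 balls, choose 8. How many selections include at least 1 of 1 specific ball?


Complement: C(13,8) - C(12,8) = 1287 - 495 = 792

792


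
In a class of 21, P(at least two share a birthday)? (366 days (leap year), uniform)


P(all different) = Π(366-i)/366 for i=0..20
= 0.557221
P(match) = 1 - 0.557221 = 0.442779

P ≈ 0.4428 ≈ 44.28%


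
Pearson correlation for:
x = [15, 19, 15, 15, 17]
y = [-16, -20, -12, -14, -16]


n=5, Σx=81, Σy=-78, Σxy=-1282, Σx²=1325, Σy²=1252
r = (5×(-1282) - 81×(-78))/√((5×1325 - 81²)(5×1252 - (-78)²))
= -92/√(64×176) = -92/√11264 ≈ -92/106.1320 ≈ -0.8668

r ≈ -0.8668


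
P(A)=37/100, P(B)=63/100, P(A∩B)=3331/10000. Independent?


P(A)×P(B) = 2331/10000
P(A∩B) = 3331/10000
Not equal → NOT independent

No, not independent


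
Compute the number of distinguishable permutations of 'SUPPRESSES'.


Letters: 10, freq: {'S': 4, 'U': 1, 'P': 2, 'R': 1, 'E': 2}
10!/(4!×1!×2!×1!×2!) = 3628800/96 = 37800

37800
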